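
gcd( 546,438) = 6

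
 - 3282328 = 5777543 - 9059871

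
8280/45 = 184= 184.00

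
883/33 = 883/33 = 26.76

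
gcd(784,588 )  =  196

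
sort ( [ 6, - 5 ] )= [- 5 , 6 ] 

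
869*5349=4648281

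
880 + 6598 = 7478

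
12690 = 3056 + 9634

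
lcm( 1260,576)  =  20160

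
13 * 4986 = 64818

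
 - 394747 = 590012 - 984759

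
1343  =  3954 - 2611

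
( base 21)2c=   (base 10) 54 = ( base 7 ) 105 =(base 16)36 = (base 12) 46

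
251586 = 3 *83862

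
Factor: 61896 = 2^3*3^1* 2579^1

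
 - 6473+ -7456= - 13929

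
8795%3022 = 2751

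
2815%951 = 913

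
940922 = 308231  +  632691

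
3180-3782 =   -  602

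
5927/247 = 5927/247 = 24.00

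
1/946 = 1/946 = 0.00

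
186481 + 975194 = 1161675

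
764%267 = 230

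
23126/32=722+11/16= 722.69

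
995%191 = 40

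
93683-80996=12687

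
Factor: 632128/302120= 2^3 *5^ (  -  1)*13^(-1)*17^1 = 136/65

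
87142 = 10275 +76867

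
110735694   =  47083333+63652361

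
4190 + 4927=9117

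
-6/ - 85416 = 1/14236 = 0.00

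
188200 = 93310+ 94890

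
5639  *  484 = 2729276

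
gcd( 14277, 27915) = 3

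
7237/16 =452 + 5/16 = 452.31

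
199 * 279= 55521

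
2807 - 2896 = - 89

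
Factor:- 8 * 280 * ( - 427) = 2^6*5^1*7^2 *61^1  =  956480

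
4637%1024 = 541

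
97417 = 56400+41017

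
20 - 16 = 4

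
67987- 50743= 17244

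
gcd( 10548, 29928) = 12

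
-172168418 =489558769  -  661727187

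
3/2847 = 1/949 = 0.00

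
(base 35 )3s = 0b10000101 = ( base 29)4H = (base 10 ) 133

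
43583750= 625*69734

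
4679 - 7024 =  - 2345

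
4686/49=95 + 31/49 = 95.63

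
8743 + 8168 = 16911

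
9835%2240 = 875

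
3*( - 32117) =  - 96351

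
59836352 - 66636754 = -6800402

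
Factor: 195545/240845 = 259/319 = 7^1*11^( - 1 )*29^( - 1)  *  37^1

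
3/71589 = 1/23863=   0.00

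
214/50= 107/25 = 4.28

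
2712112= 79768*34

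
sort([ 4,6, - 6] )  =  [- 6, 4, 6]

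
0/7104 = 0 = 0.00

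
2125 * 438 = 930750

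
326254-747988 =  - 421734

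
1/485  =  1/485  =  0.00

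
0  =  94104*0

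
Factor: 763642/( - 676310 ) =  - 5^(  -  1)* 11^1*103^1 * 337^1*  67631^( - 1) = -381821/338155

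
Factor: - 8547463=  -  8547463^1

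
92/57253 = 92/57253 =0.00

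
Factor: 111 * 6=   666 = 2^1*3^2  *37^1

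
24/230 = 12/115 = 0.10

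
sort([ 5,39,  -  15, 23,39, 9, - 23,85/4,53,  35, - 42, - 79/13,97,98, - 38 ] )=[ - 42, - 38, - 23, -15,  -  79/13, 5, 9,85/4 , 23 , 35,39,39,53,97,98 ]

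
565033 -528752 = 36281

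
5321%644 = 169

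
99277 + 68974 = 168251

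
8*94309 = 754472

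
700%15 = 10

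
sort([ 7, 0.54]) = [0.54, 7] 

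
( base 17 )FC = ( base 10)267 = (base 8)413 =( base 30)8R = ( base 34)7T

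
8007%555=237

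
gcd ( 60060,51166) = 2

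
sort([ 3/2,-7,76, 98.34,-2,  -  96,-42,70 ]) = [- 96, - 42,-7 , - 2, 3/2,  70 , 76,98.34] 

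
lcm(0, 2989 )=0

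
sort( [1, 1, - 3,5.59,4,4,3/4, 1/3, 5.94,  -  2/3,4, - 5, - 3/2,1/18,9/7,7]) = [ -5, -3, - 3/2, - 2/3, 1/18,1/3,3/4, 1,1,9/7,4,  4, 4,5.59, 5.94,7]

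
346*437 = 151202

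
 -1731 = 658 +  - 2389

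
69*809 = 55821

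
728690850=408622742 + 320068108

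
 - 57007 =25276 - 82283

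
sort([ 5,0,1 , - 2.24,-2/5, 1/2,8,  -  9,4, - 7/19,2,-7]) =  [ - 9,-7, - 2.24,-2/5,- 7/19, 0, 1/2,1,2,  4,5  ,  8]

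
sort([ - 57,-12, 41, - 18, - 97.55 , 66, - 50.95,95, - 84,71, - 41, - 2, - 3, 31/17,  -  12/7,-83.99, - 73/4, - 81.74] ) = [ - 97.55, - 84, - 83.99, - 81.74,-57,-50.95, - 41, - 73/4, - 18, - 12,-3,-2,-12/7, 31/17,41, 66,71, 95 ]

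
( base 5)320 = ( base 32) 2l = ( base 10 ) 85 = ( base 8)125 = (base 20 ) 45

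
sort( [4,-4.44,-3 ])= [ - 4.44, - 3, 4] 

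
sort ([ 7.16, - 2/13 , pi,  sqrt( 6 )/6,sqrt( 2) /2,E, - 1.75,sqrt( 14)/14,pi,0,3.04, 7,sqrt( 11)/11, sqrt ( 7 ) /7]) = [  -  1.75,-2/13, 0,sqrt(14)/14, sqrt (11 ) /11,sqrt( 7)/7,  sqrt( 6)/6,sqrt( 2)/2,E, 3.04, pi, pi,  7,7.16]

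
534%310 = 224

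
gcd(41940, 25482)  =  6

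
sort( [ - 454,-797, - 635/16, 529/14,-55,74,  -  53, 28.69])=[ - 797, - 454,  -  55,  -  53 ,-635/16,28.69, 529/14,74 ] 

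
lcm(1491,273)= 19383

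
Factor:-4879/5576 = -2^ (-3)*  7^1 =-7/8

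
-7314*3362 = -24589668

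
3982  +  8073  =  12055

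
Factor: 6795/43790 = 9/58= 2^( - 1)* 3^2*29^( - 1) 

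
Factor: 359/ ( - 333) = -3^( - 2)*37^(-1 ) * 359^1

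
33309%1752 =21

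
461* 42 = 19362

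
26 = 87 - 61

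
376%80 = 56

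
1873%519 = 316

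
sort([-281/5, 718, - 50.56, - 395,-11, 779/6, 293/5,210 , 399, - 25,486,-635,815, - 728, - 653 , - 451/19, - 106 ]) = [-728, - 653,-635, -395,  -  106, - 281/5, - 50.56, - 25, - 451/19  ,-11, 293/5, 779/6, 210, 399, 486, 718,815]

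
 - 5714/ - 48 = 2857/24 = 119.04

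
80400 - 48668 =31732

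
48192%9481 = 787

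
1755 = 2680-925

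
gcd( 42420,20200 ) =2020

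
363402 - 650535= - 287133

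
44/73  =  44/73 = 0.60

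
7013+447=7460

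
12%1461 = 12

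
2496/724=3 + 81/181= 3.45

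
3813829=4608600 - 794771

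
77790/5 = 15558 =15558.00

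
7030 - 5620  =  1410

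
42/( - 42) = - 1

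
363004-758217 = - 395213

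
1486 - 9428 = -7942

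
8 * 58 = 464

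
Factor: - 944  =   - 2^4*59^1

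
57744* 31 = 1790064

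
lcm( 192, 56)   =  1344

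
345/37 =9  +  12/37 = 9.32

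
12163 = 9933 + 2230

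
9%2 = 1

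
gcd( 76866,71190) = 6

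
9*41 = 369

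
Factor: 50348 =2^2*41^1*307^1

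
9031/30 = 301  +  1/30 = 301.03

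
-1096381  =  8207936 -9304317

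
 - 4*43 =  - 172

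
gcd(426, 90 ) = 6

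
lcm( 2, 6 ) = 6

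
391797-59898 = 331899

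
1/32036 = 1/32036 = 0.00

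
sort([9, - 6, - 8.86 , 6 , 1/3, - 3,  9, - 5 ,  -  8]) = [-8.86,-8 , - 6, - 5 , - 3, 1/3 , 6, 9,9]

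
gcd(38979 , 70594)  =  1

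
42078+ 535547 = 577625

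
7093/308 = 7093/308 = 23.03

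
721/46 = 15 +31/46 = 15.67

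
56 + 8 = 64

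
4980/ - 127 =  - 40 + 100/127 = - 39.21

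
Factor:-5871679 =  - 11^1*31^1*67^1*257^1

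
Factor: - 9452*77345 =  - 2^2 * 5^1 * 17^1*31^1*139^1*499^1 = - 731064940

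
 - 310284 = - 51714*6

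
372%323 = 49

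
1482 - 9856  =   - 8374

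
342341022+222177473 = 564518495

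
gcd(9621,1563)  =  3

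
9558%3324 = 2910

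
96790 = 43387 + 53403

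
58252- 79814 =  - 21562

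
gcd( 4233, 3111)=51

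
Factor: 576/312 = 24/13 =2^3*3^1* 13^(- 1)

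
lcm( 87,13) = 1131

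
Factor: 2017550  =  2^1 *5^2*40351^1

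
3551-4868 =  - 1317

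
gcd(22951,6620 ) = 1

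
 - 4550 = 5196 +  - 9746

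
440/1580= 22/79 = 0.28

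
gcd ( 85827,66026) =1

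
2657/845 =2657/845 = 3.14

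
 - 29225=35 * (-835)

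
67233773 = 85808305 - 18574532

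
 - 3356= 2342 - 5698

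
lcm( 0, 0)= 0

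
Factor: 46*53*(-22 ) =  - 53636 = -2^2*11^1*23^1*53^1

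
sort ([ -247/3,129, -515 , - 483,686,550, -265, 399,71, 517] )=[ - 515,  -  483, - 265 ,- 247/3,  71, 129,399,517,550 , 686]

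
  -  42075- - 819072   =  776997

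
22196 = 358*62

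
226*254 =57404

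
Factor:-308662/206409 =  -2^1*3^( - 1)*7^(-1 )*157^1*983^1*9829^( - 1)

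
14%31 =14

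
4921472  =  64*76898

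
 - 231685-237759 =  -469444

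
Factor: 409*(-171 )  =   - 3^2*19^1*409^1 = -69939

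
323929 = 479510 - 155581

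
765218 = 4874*157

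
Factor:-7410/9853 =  - 2^1 *3^1* 5^1*13^1*19^1 * 59^(-1) * 167^( - 1 )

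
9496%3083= 247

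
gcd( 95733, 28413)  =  99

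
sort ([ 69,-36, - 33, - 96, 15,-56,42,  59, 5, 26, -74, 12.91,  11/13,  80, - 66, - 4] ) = [ - 96, - 74, - 66,-56, - 36, - 33, - 4, 11/13, 5,12.91,  15 , 26, 42,59, 69, 80 ] 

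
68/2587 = 68/2587 = 0.03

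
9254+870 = 10124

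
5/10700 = 1/2140 = 0.00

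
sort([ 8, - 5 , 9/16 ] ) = [ - 5,9/16,8]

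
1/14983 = 1/14983=0.00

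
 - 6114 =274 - 6388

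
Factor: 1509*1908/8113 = 2879172/8113 = 2^2*3^3*7^(-1)*19^(-1 )*53^1*61^(  -  1 )*503^1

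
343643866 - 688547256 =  - 344903390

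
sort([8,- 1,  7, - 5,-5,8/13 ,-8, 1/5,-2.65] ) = [- 8,-5, -5, - 2.65, - 1,1/5,8/13,7, 8 ]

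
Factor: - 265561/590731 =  - 487^(  -  1 ) *1213^( -1 )*265561^1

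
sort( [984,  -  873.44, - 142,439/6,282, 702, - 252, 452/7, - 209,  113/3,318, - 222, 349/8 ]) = [ - 873.44, - 252, - 222,- 209, - 142, 113/3, 349/8,  452/7,439/6, 282,318, 702 , 984 ]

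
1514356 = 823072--691284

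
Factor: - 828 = - 2^2*3^2*23^1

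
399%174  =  51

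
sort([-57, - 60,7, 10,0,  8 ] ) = [ - 60, -57,0  ,  7,8, 10 ] 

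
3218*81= 260658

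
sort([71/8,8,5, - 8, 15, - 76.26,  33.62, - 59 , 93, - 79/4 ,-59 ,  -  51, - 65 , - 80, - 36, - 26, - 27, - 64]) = [-80,-76.26 , - 65, - 64, - 59, - 59,-51,-36,-27, - 26 ,  -  79/4, - 8,5, 8, 71/8, 15, 33.62 , 93]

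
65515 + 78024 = 143539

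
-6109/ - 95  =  64 + 29/95 = 64.31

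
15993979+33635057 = 49629036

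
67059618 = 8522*7869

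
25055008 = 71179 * 352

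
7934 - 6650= 1284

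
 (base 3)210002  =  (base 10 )569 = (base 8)1071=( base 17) 1g8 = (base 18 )1db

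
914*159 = 145326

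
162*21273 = 3446226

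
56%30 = 26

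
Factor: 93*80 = 7440 = 2^4*3^1*5^1*31^1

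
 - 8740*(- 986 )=8617640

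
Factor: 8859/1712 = 2^(  -  4)*3^1 *107^ (-1)*2953^1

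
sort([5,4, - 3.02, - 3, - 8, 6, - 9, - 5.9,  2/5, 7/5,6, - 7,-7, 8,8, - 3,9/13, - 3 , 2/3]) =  [ - 9,-8,-7, - 7,  -  5.9, - 3.02, - 3, - 3, - 3,2/5,2/3,  9/13,7/5,4,  5,6, 6, 8,8 ] 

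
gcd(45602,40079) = 1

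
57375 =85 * 675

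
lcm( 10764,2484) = 32292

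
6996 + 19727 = 26723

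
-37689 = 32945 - 70634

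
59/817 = 59/817 =0.07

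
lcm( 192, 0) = 0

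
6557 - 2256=4301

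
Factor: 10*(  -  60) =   -  2^3*3^1*  5^2= - 600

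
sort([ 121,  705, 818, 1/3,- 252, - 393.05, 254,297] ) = [-393.05,  -  252,1/3,121,  254,297, 705,818] 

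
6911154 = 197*35082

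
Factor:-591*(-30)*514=2^2*3^2 * 5^1*197^1  *257^1= 9113220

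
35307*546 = 19277622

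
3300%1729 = 1571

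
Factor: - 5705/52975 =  - 7/65 = -  5^ ( - 1)* 7^1*13^(-1)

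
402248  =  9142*44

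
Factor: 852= 2^2*3^1*71^1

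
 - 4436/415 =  - 11 + 129/415 = - 10.69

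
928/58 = 16 = 16.00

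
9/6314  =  9/6314  =  0.00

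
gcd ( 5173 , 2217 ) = 739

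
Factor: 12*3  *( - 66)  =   - 2^3 * 3^3*11^1 = -2376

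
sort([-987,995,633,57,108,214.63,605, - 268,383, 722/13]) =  [ - 987, - 268, 722/13,57, 108,214.63, 383, 605 , 633,995 ] 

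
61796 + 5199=66995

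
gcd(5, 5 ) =5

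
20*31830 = 636600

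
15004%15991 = 15004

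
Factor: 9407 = 23^1*409^1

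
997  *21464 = 21399608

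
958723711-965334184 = -6610473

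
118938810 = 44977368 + 73961442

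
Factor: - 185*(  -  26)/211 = 4810/211 =2^1 * 5^1 * 13^1 * 37^1 * 211^(-1)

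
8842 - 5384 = 3458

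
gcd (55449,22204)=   61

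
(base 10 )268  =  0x10C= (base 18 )EG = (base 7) 532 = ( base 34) 7U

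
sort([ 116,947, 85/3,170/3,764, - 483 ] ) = [-483, 85/3, 170/3,116,764, 947]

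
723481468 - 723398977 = 82491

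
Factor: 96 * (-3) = -2^5*3^2 = -288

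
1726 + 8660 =10386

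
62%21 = 20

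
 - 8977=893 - 9870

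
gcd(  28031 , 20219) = 1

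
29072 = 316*92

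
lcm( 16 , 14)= 112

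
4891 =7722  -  2831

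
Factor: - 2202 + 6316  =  2^1*11^2*17^1  =  4114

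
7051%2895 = 1261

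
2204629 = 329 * 6701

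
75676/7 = 75676/7= 10810.86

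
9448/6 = 1574+2/3 = 1574.67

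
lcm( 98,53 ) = 5194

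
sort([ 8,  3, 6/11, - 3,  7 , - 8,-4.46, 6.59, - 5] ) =[ - 8 ,  -  5, - 4.46, - 3,6/11,3, 6.59, 7, 8] 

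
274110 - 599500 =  - 325390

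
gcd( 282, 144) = 6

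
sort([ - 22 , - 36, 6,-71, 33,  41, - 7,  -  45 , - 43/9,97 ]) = [ - 71, - 45, - 36, - 22, - 7, - 43/9,6 , 33, 41, 97] 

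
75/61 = 1  +  14/61 = 1.23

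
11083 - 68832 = - 57749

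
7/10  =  7/10  =  0.70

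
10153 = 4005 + 6148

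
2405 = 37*65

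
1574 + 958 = 2532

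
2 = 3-1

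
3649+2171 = 5820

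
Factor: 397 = 397^1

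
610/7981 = 610/7981 =0.08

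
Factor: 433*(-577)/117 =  - 3^( - 2)*13^(-1)*433^1*577^1= - 249841/117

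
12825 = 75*171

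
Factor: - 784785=- 3^1*5^1*113^1*463^1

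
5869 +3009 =8878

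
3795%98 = 71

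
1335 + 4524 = 5859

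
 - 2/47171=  - 2/47171 = -0.00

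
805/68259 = 805/68259 = 0.01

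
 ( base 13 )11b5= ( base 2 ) 100111010010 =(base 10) 2514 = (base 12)1556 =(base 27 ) 3C3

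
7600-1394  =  6206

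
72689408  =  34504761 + 38184647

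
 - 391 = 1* ( - 391) 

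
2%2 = 0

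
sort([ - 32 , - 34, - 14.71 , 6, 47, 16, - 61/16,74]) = [ - 34, - 32, - 14.71, - 61/16,6, 16,47, 74]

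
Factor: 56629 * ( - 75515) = -5^1*11^1*1373^1 * 56629^1= -4276338935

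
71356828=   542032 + 70814796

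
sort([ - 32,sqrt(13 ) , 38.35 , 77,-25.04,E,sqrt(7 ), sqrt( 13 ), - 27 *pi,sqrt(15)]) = [ - 27 * pi ,-32 , - 25.04,sqrt (7 ), E , sqrt(13), sqrt( 13 ), sqrt(15), 38.35, 77 ]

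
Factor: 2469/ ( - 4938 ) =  - 1/2 = - 2^( - 1 ) 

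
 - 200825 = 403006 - 603831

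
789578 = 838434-48856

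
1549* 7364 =11406836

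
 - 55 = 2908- 2963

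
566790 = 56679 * 10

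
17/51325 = 17/51325 = 0.00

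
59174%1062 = 764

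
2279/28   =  2279/28= 81.39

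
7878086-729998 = 7148088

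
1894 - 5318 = - 3424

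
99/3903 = 33/1301 = 0.03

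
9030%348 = 330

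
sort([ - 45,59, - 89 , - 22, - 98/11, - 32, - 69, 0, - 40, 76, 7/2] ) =[ -89 , - 69 , - 45, - 40, - 32,-22, - 98/11, 0, 7/2,59, 76]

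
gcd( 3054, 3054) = 3054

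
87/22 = 87/22  =  3.95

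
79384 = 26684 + 52700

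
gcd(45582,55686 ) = 6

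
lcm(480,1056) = 5280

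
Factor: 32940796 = 2^2 * 7^1 *47^1*25031^1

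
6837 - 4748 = 2089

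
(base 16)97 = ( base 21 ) 74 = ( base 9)177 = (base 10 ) 151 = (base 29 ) 56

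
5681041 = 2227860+3453181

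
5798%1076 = 418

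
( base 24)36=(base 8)116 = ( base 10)78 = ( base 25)33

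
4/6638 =2/3319 = 0.00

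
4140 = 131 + 4009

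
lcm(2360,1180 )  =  2360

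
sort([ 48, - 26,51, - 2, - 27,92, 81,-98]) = [ - 98, - 27, - 26,  -  2, 48,51,81,92]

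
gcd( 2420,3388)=484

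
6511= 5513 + 998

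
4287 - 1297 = 2990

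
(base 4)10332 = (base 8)476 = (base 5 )2233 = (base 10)318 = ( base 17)11C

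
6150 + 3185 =9335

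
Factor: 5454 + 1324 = 2^1*3389^1 = 6778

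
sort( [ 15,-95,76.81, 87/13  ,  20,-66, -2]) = [-95, -66, - 2, 87/13,15, 20,76.81 ] 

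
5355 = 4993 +362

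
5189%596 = 421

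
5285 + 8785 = 14070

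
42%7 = 0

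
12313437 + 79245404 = 91558841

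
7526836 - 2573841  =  4952995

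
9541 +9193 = 18734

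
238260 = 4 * 59565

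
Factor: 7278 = 2^1*3^1 * 1213^1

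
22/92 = 11/46 = 0.24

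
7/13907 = 7/13907 = 0.00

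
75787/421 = 75787/421= 180.02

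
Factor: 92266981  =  3041^1*30341^1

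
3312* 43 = 142416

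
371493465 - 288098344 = 83395121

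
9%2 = 1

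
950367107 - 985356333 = -34989226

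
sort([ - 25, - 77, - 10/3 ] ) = [ -77, - 25, - 10/3] 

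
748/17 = 44= 44.00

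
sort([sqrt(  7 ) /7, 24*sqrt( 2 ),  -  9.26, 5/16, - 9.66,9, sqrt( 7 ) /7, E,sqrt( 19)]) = [ - 9.66,  -  9.26,5/16 , sqrt( 7 )/7,sqrt( 7)/7 , E , sqrt( 19),9, 24*sqrt( 2 ) ] 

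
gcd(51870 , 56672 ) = 14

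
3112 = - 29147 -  - 32259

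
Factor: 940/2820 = 1/3=3^( - 1 )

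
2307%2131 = 176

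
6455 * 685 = 4421675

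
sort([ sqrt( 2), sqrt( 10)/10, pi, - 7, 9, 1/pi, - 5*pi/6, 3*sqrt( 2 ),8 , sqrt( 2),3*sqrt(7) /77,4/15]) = [ - 7, - 5 * pi/6, 3*sqrt( 7)/77,4/15, sqrt(10) /10, 1/pi, sqrt(2), sqrt( 2 ),  pi, 3 * sqrt( 2), 8, 9 ]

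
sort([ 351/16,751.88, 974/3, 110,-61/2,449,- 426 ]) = [ - 426,- 61/2, 351/16,110,974/3, 449,  751.88 ] 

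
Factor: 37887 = 3^1 * 73^1*173^1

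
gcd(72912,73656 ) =744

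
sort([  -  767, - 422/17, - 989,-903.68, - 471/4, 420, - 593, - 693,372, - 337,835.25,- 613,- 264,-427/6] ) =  [ - 989,  -  903.68,-767, - 693, - 613, - 593, - 337, - 264, - 471/4,  -  427/6, - 422/17,372, 420,835.25]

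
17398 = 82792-65394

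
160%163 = 160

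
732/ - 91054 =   -  1 + 45161/45527 = - 0.01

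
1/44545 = 1/44545 = 0.00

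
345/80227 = 345/80227 = 0.00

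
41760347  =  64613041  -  22852694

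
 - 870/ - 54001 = 870/54001  =  0.02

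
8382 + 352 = 8734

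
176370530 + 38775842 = 215146372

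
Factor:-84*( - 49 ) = 4116 = 2^2 *3^1*7^3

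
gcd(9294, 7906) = 2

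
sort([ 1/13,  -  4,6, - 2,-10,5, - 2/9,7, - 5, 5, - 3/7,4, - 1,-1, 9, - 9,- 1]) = [-10,- 9,  -  5, - 4,  -  2,  -  1,-1,-1, - 3/7, - 2/9,1/13,4, 5,5, 6, 7,9]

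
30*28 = 840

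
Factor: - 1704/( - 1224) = 71/51 = 3^( - 1)*17^ ( -1)*71^1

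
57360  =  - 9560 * (-6)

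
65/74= 65/74 = 0.88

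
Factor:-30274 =-2^1*15137^1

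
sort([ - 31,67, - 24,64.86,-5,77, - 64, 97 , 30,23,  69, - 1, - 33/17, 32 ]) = [ - 64, - 31, - 24,  -  5, - 33/17,-1 , 23, 30,32, 64.86, 67, 69, 77,97]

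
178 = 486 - 308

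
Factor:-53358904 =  - 2^3*6669863^1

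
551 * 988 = 544388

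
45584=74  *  616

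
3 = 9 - 6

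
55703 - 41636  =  14067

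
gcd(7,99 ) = 1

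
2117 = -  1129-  - 3246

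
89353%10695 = 3793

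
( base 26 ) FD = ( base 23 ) HC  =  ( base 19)124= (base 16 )193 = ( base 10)403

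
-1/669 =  - 1 + 668/669 =-0.00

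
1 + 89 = 90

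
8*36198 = 289584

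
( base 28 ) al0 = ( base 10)8428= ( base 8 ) 20354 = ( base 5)232203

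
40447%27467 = 12980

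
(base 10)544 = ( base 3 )202011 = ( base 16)220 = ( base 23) 10F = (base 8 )1040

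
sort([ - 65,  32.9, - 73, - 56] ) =[ - 73,- 65, - 56,32.9]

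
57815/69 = 57815/69= 837.90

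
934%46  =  14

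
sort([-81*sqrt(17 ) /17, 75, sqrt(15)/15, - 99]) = [ - 99, - 81*sqrt(17)/17, sqrt( 15)/15, 75]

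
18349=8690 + 9659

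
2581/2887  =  2581/2887  =  0.89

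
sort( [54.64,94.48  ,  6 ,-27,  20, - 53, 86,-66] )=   [ - 66, - 53, - 27 , 6, 20,54.64, 86, 94.48]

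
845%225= 170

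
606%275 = 56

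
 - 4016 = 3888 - 7904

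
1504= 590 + 914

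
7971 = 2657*3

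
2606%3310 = 2606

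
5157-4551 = 606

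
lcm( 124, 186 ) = 372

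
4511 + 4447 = 8958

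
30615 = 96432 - 65817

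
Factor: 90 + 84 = 2^1 * 3^1*29^1  =  174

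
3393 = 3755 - 362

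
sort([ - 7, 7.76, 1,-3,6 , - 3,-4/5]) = [ - 7, - 3,- 3, - 4/5, 1, 6,7.76]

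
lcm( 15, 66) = 330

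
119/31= 119/31= 3.84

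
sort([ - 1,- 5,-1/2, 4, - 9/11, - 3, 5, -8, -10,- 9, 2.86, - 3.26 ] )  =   [ - 10,- 9,-8 ,-5 , - 3.26,-3, - 1,-9/11, - 1/2,  2.86,4,5 ] 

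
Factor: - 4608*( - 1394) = 2^10*3^2*17^1*41^1 = 6423552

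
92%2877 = 92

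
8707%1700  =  207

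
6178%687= 682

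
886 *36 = 31896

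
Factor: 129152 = 2^7*1009^1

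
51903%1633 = 1280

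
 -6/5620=  -  1 + 2807/2810 = -  0.00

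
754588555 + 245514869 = 1000103424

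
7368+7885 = 15253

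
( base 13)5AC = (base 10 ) 987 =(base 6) 4323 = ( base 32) UR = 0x3DB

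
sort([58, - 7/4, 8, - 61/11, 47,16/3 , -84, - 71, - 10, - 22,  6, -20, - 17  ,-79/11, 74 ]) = [ -84 ,-71, - 22, - 20, - 17, - 10,-79/11, - 61/11, - 7/4 , 16/3, 6, 8,47, 58, 74 ]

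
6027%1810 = 597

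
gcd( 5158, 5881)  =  1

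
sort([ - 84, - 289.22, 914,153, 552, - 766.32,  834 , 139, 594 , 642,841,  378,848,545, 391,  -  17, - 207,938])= [ - 766.32 , - 289.22, - 207,-84, - 17, 139, 153, 378, 391,545, 552, 594, 642, 834, 841,848,914, 938]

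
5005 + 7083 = 12088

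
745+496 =1241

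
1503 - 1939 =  - 436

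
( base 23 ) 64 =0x8E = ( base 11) 11a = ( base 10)142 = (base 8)216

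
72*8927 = 642744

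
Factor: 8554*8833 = 75557482 = 2^1*7^1*11^2 *13^1*47^1*73^1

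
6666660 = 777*8580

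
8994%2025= 894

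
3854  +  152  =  4006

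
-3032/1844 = -2 + 164/461=- 1.64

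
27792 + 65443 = 93235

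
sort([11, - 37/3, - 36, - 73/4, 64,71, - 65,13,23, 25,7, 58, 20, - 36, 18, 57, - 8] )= [-65,-36, - 36,-73/4, - 37/3,-8,7, 11,13 , 18, 20,23, 25, 57, 58, 64 , 71] 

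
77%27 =23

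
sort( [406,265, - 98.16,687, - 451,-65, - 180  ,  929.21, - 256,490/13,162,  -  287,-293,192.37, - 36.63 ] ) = [-451, - 293, - 287, - 256,-180, - 98.16, - 65, - 36.63, 490/13,162 , 192.37,265,406, 687,929.21]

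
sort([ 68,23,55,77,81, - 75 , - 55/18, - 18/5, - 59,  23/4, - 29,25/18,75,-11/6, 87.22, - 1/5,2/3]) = [ - 75, - 59, - 29, - 18/5,- 55/18, - 11/6, - 1/5,2/3, 25/18,23/4,23  ,  55,68,75, 77,81,  87.22 ] 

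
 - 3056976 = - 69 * 44304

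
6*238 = 1428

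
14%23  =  14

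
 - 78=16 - 94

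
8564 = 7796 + 768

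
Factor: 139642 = 2^1*69821^1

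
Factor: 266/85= 2^1 * 5^( - 1) * 7^1*17^( - 1)*19^1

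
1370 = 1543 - 173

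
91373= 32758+58615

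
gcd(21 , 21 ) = 21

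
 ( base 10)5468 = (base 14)1DC8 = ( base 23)A7H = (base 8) 12534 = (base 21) C88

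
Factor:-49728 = - 2^6*3^1*7^1*37^1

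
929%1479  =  929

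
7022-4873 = 2149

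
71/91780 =71/91780 = 0.00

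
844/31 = 844/31  =  27.23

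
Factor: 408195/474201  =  3^( - 1)*5^1*7^( - 1 ) * 13^( - 1)*47^1 = 235/273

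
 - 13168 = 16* ( - 823)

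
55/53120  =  11/10624 = 0.00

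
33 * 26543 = 875919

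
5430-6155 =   -  725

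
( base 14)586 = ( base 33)109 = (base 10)1098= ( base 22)25k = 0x44A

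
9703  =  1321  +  8382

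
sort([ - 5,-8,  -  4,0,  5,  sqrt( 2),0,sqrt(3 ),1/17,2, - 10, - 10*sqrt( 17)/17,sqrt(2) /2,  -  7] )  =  [ - 10, - 8, - 7 , - 5,-4, - 10*sqrt(17 )/17,0,0,  1/17,sqrt( 2)/2, sqrt(2), sqrt (3), 2, 5]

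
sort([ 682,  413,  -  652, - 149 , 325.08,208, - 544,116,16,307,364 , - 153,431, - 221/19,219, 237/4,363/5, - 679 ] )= [  -  679,  -  652, - 544,  -  153, - 149, - 221/19, 16,237/4,363/5,116,  208, 219, 307,325.08,364,413,431,  682 ] 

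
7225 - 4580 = 2645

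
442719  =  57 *7767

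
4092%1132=696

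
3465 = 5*693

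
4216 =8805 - 4589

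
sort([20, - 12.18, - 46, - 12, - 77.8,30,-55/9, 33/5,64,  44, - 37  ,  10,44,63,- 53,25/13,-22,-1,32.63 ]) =[ - 77.8, - 53,  -  46,-37, - 22,-12.18,-12, - 55/9 ,- 1,25/13 , 33/5,10, 20,30, 32.63,44,  44 , 63, 64 ]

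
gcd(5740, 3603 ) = 1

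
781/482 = 1 + 299/482 = 1.62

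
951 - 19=932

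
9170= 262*35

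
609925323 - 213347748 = 396577575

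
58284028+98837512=157121540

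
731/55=13+ 16/55 = 13.29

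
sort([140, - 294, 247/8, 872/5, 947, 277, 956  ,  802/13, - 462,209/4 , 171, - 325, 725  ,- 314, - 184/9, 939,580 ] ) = [ - 462, - 325,  -  314, - 294, - 184/9,247/8 , 209/4 , 802/13,140,  171,  872/5, 277 , 580, 725,939, 947, 956]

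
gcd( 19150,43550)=50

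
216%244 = 216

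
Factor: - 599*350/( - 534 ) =3^( - 1 ) * 5^2*7^1*89^( -1)*599^1 = 104825/267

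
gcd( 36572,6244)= 892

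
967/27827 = 967/27827 = 0.03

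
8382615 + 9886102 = 18268717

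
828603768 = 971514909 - 142911141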